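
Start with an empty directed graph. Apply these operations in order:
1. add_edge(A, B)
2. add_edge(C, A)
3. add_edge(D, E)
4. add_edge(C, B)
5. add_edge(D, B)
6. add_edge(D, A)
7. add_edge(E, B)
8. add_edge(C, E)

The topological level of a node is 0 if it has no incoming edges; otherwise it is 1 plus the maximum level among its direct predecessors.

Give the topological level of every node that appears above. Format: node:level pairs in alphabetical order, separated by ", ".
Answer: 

Answer: A:1, B:2, C:0, D:0, E:1

Derivation:
Op 1: add_edge(A, B). Edges now: 1
Op 2: add_edge(C, A). Edges now: 2
Op 3: add_edge(D, E). Edges now: 3
Op 4: add_edge(C, B). Edges now: 4
Op 5: add_edge(D, B). Edges now: 5
Op 6: add_edge(D, A). Edges now: 6
Op 7: add_edge(E, B). Edges now: 7
Op 8: add_edge(C, E). Edges now: 8
Compute levels (Kahn BFS):
  sources (in-degree 0): C, D
  process C: level=0
    C->A: in-degree(A)=1, level(A)>=1
    C->B: in-degree(B)=3, level(B)>=1
    C->E: in-degree(E)=1, level(E)>=1
  process D: level=0
    D->A: in-degree(A)=0, level(A)=1, enqueue
    D->B: in-degree(B)=2, level(B)>=1
    D->E: in-degree(E)=0, level(E)=1, enqueue
  process A: level=1
    A->B: in-degree(B)=1, level(B)>=2
  process E: level=1
    E->B: in-degree(B)=0, level(B)=2, enqueue
  process B: level=2
All levels: A:1, B:2, C:0, D:0, E:1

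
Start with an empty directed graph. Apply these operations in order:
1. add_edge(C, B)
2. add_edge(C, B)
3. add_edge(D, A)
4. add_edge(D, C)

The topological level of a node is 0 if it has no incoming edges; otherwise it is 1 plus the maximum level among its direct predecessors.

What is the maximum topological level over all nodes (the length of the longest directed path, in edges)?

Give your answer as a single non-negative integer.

Op 1: add_edge(C, B). Edges now: 1
Op 2: add_edge(C, B) (duplicate, no change). Edges now: 1
Op 3: add_edge(D, A). Edges now: 2
Op 4: add_edge(D, C). Edges now: 3
Compute levels (Kahn BFS):
  sources (in-degree 0): D
  process D: level=0
    D->A: in-degree(A)=0, level(A)=1, enqueue
    D->C: in-degree(C)=0, level(C)=1, enqueue
  process A: level=1
  process C: level=1
    C->B: in-degree(B)=0, level(B)=2, enqueue
  process B: level=2
All levels: A:1, B:2, C:1, D:0
max level = 2

Answer: 2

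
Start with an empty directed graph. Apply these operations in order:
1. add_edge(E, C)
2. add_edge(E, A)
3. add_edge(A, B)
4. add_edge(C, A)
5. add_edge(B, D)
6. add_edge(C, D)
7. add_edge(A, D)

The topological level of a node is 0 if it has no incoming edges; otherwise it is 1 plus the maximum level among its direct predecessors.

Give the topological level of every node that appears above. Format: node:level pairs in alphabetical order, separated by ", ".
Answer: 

Answer: A:2, B:3, C:1, D:4, E:0

Derivation:
Op 1: add_edge(E, C). Edges now: 1
Op 2: add_edge(E, A). Edges now: 2
Op 3: add_edge(A, B). Edges now: 3
Op 4: add_edge(C, A). Edges now: 4
Op 5: add_edge(B, D). Edges now: 5
Op 6: add_edge(C, D). Edges now: 6
Op 7: add_edge(A, D). Edges now: 7
Compute levels (Kahn BFS):
  sources (in-degree 0): E
  process E: level=0
    E->A: in-degree(A)=1, level(A)>=1
    E->C: in-degree(C)=0, level(C)=1, enqueue
  process C: level=1
    C->A: in-degree(A)=0, level(A)=2, enqueue
    C->D: in-degree(D)=2, level(D)>=2
  process A: level=2
    A->B: in-degree(B)=0, level(B)=3, enqueue
    A->D: in-degree(D)=1, level(D)>=3
  process B: level=3
    B->D: in-degree(D)=0, level(D)=4, enqueue
  process D: level=4
All levels: A:2, B:3, C:1, D:4, E:0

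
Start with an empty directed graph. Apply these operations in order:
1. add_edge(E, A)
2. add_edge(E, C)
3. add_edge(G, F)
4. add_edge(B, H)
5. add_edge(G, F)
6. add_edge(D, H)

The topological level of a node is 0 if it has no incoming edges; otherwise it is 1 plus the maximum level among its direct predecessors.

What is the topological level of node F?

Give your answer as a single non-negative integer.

Answer: 1

Derivation:
Op 1: add_edge(E, A). Edges now: 1
Op 2: add_edge(E, C). Edges now: 2
Op 3: add_edge(G, F). Edges now: 3
Op 4: add_edge(B, H). Edges now: 4
Op 5: add_edge(G, F) (duplicate, no change). Edges now: 4
Op 6: add_edge(D, H). Edges now: 5
Compute levels (Kahn BFS):
  sources (in-degree 0): B, D, E, G
  process B: level=0
    B->H: in-degree(H)=1, level(H)>=1
  process D: level=0
    D->H: in-degree(H)=0, level(H)=1, enqueue
  process E: level=0
    E->A: in-degree(A)=0, level(A)=1, enqueue
    E->C: in-degree(C)=0, level(C)=1, enqueue
  process G: level=0
    G->F: in-degree(F)=0, level(F)=1, enqueue
  process H: level=1
  process A: level=1
  process C: level=1
  process F: level=1
All levels: A:1, B:0, C:1, D:0, E:0, F:1, G:0, H:1
level(F) = 1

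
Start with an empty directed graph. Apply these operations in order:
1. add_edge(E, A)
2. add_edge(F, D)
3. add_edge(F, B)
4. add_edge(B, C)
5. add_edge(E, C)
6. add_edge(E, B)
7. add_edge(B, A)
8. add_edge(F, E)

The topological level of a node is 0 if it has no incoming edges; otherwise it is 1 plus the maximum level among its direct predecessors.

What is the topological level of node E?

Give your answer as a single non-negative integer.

Answer: 1

Derivation:
Op 1: add_edge(E, A). Edges now: 1
Op 2: add_edge(F, D). Edges now: 2
Op 3: add_edge(F, B). Edges now: 3
Op 4: add_edge(B, C). Edges now: 4
Op 5: add_edge(E, C). Edges now: 5
Op 6: add_edge(E, B). Edges now: 6
Op 7: add_edge(B, A). Edges now: 7
Op 8: add_edge(F, E). Edges now: 8
Compute levels (Kahn BFS):
  sources (in-degree 0): F
  process F: level=0
    F->B: in-degree(B)=1, level(B)>=1
    F->D: in-degree(D)=0, level(D)=1, enqueue
    F->E: in-degree(E)=0, level(E)=1, enqueue
  process D: level=1
  process E: level=1
    E->A: in-degree(A)=1, level(A)>=2
    E->B: in-degree(B)=0, level(B)=2, enqueue
    E->C: in-degree(C)=1, level(C)>=2
  process B: level=2
    B->A: in-degree(A)=0, level(A)=3, enqueue
    B->C: in-degree(C)=0, level(C)=3, enqueue
  process A: level=3
  process C: level=3
All levels: A:3, B:2, C:3, D:1, E:1, F:0
level(E) = 1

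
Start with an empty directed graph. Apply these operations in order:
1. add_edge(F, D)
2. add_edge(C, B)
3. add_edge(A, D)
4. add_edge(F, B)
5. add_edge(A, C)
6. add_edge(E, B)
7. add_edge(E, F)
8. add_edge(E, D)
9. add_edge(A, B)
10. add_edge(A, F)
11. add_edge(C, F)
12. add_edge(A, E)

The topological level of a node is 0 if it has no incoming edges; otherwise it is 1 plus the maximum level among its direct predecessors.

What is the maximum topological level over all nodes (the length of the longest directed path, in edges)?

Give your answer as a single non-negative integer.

Op 1: add_edge(F, D). Edges now: 1
Op 2: add_edge(C, B). Edges now: 2
Op 3: add_edge(A, D). Edges now: 3
Op 4: add_edge(F, B). Edges now: 4
Op 5: add_edge(A, C). Edges now: 5
Op 6: add_edge(E, B). Edges now: 6
Op 7: add_edge(E, F). Edges now: 7
Op 8: add_edge(E, D). Edges now: 8
Op 9: add_edge(A, B). Edges now: 9
Op 10: add_edge(A, F). Edges now: 10
Op 11: add_edge(C, F). Edges now: 11
Op 12: add_edge(A, E). Edges now: 12
Compute levels (Kahn BFS):
  sources (in-degree 0): A
  process A: level=0
    A->B: in-degree(B)=3, level(B)>=1
    A->C: in-degree(C)=0, level(C)=1, enqueue
    A->D: in-degree(D)=2, level(D)>=1
    A->E: in-degree(E)=0, level(E)=1, enqueue
    A->F: in-degree(F)=2, level(F)>=1
  process C: level=1
    C->B: in-degree(B)=2, level(B)>=2
    C->F: in-degree(F)=1, level(F)>=2
  process E: level=1
    E->B: in-degree(B)=1, level(B)>=2
    E->D: in-degree(D)=1, level(D)>=2
    E->F: in-degree(F)=0, level(F)=2, enqueue
  process F: level=2
    F->B: in-degree(B)=0, level(B)=3, enqueue
    F->D: in-degree(D)=0, level(D)=3, enqueue
  process B: level=3
  process D: level=3
All levels: A:0, B:3, C:1, D:3, E:1, F:2
max level = 3

Answer: 3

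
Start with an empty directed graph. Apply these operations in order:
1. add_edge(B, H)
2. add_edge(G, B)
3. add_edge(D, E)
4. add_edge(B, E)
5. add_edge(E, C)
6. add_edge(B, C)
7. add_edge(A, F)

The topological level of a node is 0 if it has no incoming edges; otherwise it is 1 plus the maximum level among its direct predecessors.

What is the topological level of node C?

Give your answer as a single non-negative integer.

Answer: 3

Derivation:
Op 1: add_edge(B, H). Edges now: 1
Op 2: add_edge(G, B). Edges now: 2
Op 3: add_edge(D, E). Edges now: 3
Op 4: add_edge(B, E). Edges now: 4
Op 5: add_edge(E, C). Edges now: 5
Op 6: add_edge(B, C). Edges now: 6
Op 7: add_edge(A, F). Edges now: 7
Compute levels (Kahn BFS):
  sources (in-degree 0): A, D, G
  process A: level=0
    A->F: in-degree(F)=0, level(F)=1, enqueue
  process D: level=0
    D->E: in-degree(E)=1, level(E)>=1
  process G: level=0
    G->B: in-degree(B)=0, level(B)=1, enqueue
  process F: level=1
  process B: level=1
    B->C: in-degree(C)=1, level(C)>=2
    B->E: in-degree(E)=0, level(E)=2, enqueue
    B->H: in-degree(H)=0, level(H)=2, enqueue
  process E: level=2
    E->C: in-degree(C)=0, level(C)=3, enqueue
  process H: level=2
  process C: level=3
All levels: A:0, B:1, C:3, D:0, E:2, F:1, G:0, H:2
level(C) = 3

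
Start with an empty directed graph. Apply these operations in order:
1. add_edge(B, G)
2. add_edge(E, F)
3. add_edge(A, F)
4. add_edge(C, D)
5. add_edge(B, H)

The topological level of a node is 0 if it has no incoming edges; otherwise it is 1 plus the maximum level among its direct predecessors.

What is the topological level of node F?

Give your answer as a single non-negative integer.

Answer: 1

Derivation:
Op 1: add_edge(B, G). Edges now: 1
Op 2: add_edge(E, F). Edges now: 2
Op 3: add_edge(A, F). Edges now: 3
Op 4: add_edge(C, D). Edges now: 4
Op 5: add_edge(B, H). Edges now: 5
Compute levels (Kahn BFS):
  sources (in-degree 0): A, B, C, E
  process A: level=0
    A->F: in-degree(F)=1, level(F)>=1
  process B: level=0
    B->G: in-degree(G)=0, level(G)=1, enqueue
    B->H: in-degree(H)=0, level(H)=1, enqueue
  process C: level=0
    C->D: in-degree(D)=0, level(D)=1, enqueue
  process E: level=0
    E->F: in-degree(F)=0, level(F)=1, enqueue
  process G: level=1
  process H: level=1
  process D: level=1
  process F: level=1
All levels: A:0, B:0, C:0, D:1, E:0, F:1, G:1, H:1
level(F) = 1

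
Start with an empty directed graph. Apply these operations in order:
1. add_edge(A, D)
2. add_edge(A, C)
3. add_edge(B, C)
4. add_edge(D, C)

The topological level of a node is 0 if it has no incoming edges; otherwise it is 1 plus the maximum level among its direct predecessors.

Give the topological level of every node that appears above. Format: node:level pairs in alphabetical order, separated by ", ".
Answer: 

Op 1: add_edge(A, D). Edges now: 1
Op 2: add_edge(A, C). Edges now: 2
Op 3: add_edge(B, C). Edges now: 3
Op 4: add_edge(D, C). Edges now: 4
Compute levels (Kahn BFS):
  sources (in-degree 0): A, B
  process A: level=0
    A->C: in-degree(C)=2, level(C)>=1
    A->D: in-degree(D)=0, level(D)=1, enqueue
  process B: level=0
    B->C: in-degree(C)=1, level(C)>=1
  process D: level=1
    D->C: in-degree(C)=0, level(C)=2, enqueue
  process C: level=2
All levels: A:0, B:0, C:2, D:1

Answer: A:0, B:0, C:2, D:1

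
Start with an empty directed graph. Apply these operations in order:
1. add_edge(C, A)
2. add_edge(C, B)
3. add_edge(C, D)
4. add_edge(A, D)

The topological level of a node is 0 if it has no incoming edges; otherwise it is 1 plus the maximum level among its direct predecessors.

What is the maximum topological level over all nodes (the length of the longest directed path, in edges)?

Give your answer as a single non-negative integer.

Op 1: add_edge(C, A). Edges now: 1
Op 2: add_edge(C, B). Edges now: 2
Op 3: add_edge(C, D). Edges now: 3
Op 4: add_edge(A, D). Edges now: 4
Compute levels (Kahn BFS):
  sources (in-degree 0): C
  process C: level=0
    C->A: in-degree(A)=0, level(A)=1, enqueue
    C->B: in-degree(B)=0, level(B)=1, enqueue
    C->D: in-degree(D)=1, level(D)>=1
  process A: level=1
    A->D: in-degree(D)=0, level(D)=2, enqueue
  process B: level=1
  process D: level=2
All levels: A:1, B:1, C:0, D:2
max level = 2

Answer: 2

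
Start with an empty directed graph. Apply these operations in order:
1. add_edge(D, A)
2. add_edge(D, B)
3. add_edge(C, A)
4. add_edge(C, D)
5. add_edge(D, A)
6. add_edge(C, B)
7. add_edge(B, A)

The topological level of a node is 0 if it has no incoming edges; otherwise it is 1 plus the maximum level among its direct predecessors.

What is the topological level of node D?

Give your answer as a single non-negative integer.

Answer: 1

Derivation:
Op 1: add_edge(D, A). Edges now: 1
Op 2: add_edge(D, B). Edges now: 2
Op 3: add_edge(C, A). Edges now: 3
Op 4: add_edge(C, D). Edges now: 4
Op 5: add_edge(D, A) (duplicate, no change). Edges now: 4
Op 6: add_edge(C, B). Edges now: 5
Op 7: add_edge(B, A). Edges now: 6
Compute levels (Kahn BFS):
  sources (in-degree 0): C
  process C: level=0
    C->A: in-degree(A)=2, level(A)>=1
    C->B: in-degree(B)=1, level(B)>=1
    C->D: in-degree(D)=0, level(D)=1, enqueue
  process D: level=1
    D->A: in-degree(A)=1, level(A)>=2
    D->B: in-degree(B)=0, level(B)=2, enqueue
  process B: level=2
    B->A: in-degree(A)=0, level(A)=3, enqueue
  process A: level=3
All levels: A:3, B:2, C:0, D:1
level(D) = 1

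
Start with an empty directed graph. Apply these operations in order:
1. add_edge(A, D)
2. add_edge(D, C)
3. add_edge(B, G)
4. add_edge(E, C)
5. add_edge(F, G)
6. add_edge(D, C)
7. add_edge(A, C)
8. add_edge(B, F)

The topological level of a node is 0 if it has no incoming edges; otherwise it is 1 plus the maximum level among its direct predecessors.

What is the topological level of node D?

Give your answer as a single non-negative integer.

Op 1: add_edge(A, D). Edges now: 1
Op 2: add_edge(D, C). Edges now: 2
Op 3: add_edge(B, G). Edges now: 3
Op 4: add_edge(E, C). Edges now: 4
Op 5: add_edge(F, G). Edges now: 5
Op 6: add_edge(D, C) (duplicate, no change). Edges now: 5
Op 7: add_edge(A, C). Edges now: 6
Op 8: add_edge(B, F). Edges now: 7
Compute levels (Kahn BFS):
  sources (in-degree 0): A, B, E
  process A: level=0
    A->C: in-degree(C)=2, level(C)>=1
    A->D: in-degree(D)=0, level(D)=1, enqueue
  process B: level=0
    B->F: in-degree(F)=0, level(F)=1, enqueue
    B->G: in-degree(G)=1, level(G)>=1
  process E: level=0
    E->C: in-degree(C)=1, level(C)>=1
  process D: level=1
    D->C: in-degree(C)=0, level(C)=2, enqueue
  process F: level=1
    F->G: in-degree(G)=0, level(G)=2, enqueue
  process C: level=2
  process G: level=2
All levels: A:0, B:0, C:2, D:1, E:0, F:1, G:2
level(D) = 1

Answer: 1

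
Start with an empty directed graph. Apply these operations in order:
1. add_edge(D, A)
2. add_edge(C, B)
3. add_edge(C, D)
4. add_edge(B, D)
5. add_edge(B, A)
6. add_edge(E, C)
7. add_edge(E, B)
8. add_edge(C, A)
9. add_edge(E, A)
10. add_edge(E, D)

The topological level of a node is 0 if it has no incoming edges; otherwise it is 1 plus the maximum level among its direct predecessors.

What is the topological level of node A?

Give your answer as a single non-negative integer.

Answer: 4

Derivation:
Op 1: add_edge(D, A). Edges now: 1
Op 2: add_edge(C, B). Edges now: 2
Op 3: add_edge(C, D). Edges now: 3
Op 4: add_edge(B, D). Edges now: 4
Op 5: add_edge(B, A). Edges now: 5
Op 6: add_edge(E, C). Edges now: 6
Op 7: add_edge(E, B). Edges now: 7
Op 8: add_edge(C, A). Edges now: 8
Op 9: add_edge(E, A). Edges now: 9
Op 10: add_edge(E, D). Edges now: 10
Compute levels (Kahn BFS):
  sources (in-degree 0): E
  process E: level=0
    E->A: in-degree(A)=3, level(A)>=1
    E->B: in-degree(B)=1, level(B)>=1
    E->C: in-degree(C)=0, level(C)=1, enqueue
    E->D: in-degree(D)=2, level(D)>=1
  process C: level=1
    C->A: in-degree(A)=2, level(A)>=2
    C->B: in-degree(B)=0, level(B)=2, enqueue
    C->D: in-degree(D)=1, level(D)>=2
  process B: level=2
    B->A: in-degree(A)=1, level(A)>=3
    B->D: in-degree(D)=0, level(D)=3, enqueue
  process D: level=3
    D->A: in-degree(A)=0, level(A)=4, enqueue
  process A: level=4
All levels: A:4, B:2, C:1, D:3, E:0
level(A) = 4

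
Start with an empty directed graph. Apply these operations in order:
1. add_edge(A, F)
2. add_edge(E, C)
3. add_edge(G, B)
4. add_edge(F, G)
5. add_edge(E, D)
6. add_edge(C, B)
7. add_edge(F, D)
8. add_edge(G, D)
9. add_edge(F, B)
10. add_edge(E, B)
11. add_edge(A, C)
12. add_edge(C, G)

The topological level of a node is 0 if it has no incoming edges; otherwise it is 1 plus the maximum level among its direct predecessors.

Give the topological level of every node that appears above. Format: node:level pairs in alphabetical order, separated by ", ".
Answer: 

Answer: A:0, B:3, C:1, D:3, E:0, F:1, G:2

Derivation:
Op 1: add_edge(A, F). Edges now: 1
Op 2: add_edge(E, C). Edges now: 2
Op 3: add_edge(G, B). Edges now: 3
Op 4: add_edge(F, G). Edges now: 4
Op 5: add_edge(E, D). Edges now: 5
Op 6: add_edge(C, B). Edges now: 6
Op 7: add_edge(F, D). Edges now: 7
Op 8: add_edge(G, D). Edges now: 8
Op 9: add_edge(F, B). Edges now: 9
Op 10: add_edge(E, B). Edges now: 10
Op 11: add_edge(A, C). Edges now: 11
Op 12: add_edge(C, G). Edges now: 12
Compute levels (Kahn BFS):
  sources (in-degree 0): A, E
  process A: level=0
    A->C: in-degree(C)=1, level(C)>=1
    A->F: in-degree(F)=0, level(F)=1, enqueue
  process E: level=0
    E->B: in-degree(B)=3, level(B)>=1
    E->C: in-degree(C)=0, level(C)=1, enqueue
    E->D: in-degree(D)=2, level(D)>=1
  process F: level=1
    F->B: in-degree(B)=2, level(B)>=2
    F->D: in-degree(D)=1, level(D)>=2
    F->G: in-degree(G)=1, level(G)>=2
  process C: level=1
    C->B: in-degree(B)=1, level(B)>=2
    C->G: in-degree(G)=0, level(G)=2, enqueue
  process G: level=2
    G->B: in-degree(B)=0, level(B)=3, enqueue
    G->D: in-degree(D)=0, level(D)=3, enqueue
  process B: level=3
  process D: level=3
All levels: A:0, B:3, C:1, D:3, E:0, F:1, G:2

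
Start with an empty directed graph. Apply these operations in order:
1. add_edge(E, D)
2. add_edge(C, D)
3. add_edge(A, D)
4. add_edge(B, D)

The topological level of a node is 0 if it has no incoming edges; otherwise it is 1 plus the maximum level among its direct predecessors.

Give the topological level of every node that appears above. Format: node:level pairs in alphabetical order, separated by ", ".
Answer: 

Answer: A:0, B:0, C:0, D:1, E:0

Derivation:
Op 1: add_edge(E, D). Edges now: 1
Op 2: add_edge(C, D). Edges now: 2
Op 3: add_edge(A, D). Edges now: 3
Op 4: add_edge(B, D). Edges now: 4
Compute levels (Kahn BFS):
  sources (in-degree 0): A, B, C, E
  process A: level=0
    A->D: in-degree(D)=3, level(D)>=1
  process B: level=0
    B->D: in-degree(D)=2, level(D)>=1
  process C: level=0
    C->D: in-degree(D)=1, level(D)>=1
  process E: level=0
    E->D: in-degree(D)=0, level(D)=1, enqueue
  process D: level=1
All levels: A:0, B:0, C:0, D:1, E:0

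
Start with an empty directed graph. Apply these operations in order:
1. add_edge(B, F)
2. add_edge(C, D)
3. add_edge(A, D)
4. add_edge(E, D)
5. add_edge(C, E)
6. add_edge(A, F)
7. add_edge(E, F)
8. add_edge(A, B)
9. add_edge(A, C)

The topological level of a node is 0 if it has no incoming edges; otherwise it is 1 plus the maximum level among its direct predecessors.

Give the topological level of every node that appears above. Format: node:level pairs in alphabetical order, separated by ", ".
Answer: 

Answer: A:0, B:1, C:1, D:3, E:2, F:3

Derivation:
Op 1: add_edge(B, F). Edges now: 1
Op 2: add_edge(C, D). Edges now: 2
Op 3: add_edge(A, D). Edges now: 3
Op 4: add_edge(E, D). Edges now: 4
Op 5: add_edge(C, E). Edges now: 5
Op 6: add_edge(A, F). Edges now: 6
Op 7: add_edge(E, F). Edges now: 7
Op 8: add_edge(A, B). Edges now: 8
Op 9: add_edge(A, C). Edges now: 9
Compute levels (Kahn BFS):
  sources (in-degree 0): A
  process A: level=0
    A->B: in-degree(B)=0, level(B)=1, enqueue
    A->C: in-degree(C)=0, level(C)=1, enqueue
    A->D: in-degree(D)=2, level(D)>=1
    A->F: in-degree(F)=2, level(F)>=1
  process B: level=1
    B->F: in-degree(F)=1, level(F)>=2
  process C: level=1
    C->D: in-degree(D)=1, level(D)>=2
    C->E: in-degree(E)=0, level(E)=2, enqueue
  process E: level=2
    E->D: in-degree(D)=0, level(D)=3, enqueue
    E->F: in-degree(F)=0, level(F)=3, enqueue
  process D: level=3
  process F: level=3
All levels: A:0, B:1, C:1, D:3, E:2, F:3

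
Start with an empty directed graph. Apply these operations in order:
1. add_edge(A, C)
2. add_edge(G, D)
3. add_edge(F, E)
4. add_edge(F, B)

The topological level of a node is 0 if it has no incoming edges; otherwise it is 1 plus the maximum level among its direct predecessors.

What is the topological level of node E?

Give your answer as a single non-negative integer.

Op 1: add_edge(A, C). Edges now: 1
Op 2: add_edge(G, D). Edges now: 2
Op 3: add_edge(F, E). Edges now: 3
Op 4: add_edge(F, B). Edges now: 4
Compute levels (Kahn BFS):
  sources (in-degree 0): A, F, G
  process A: level=0
    A->C: in-degree(C)=0, level(C)=1, enqueue
  process F: level=0
    F->B: in-degree(B)=0, level(B)=1, enqueue
    F->E: in-degree(E)=0, level(E)=1, enqueue
  process G: level=0
    G->D: in-degree(D)=0, level(D)=1, enqueue
  process C: level=1
  process B: level=1
  process E: level=1
  process D: level=1
All levels: A:0, B:1, C:1, D:1, E:1, F:0, G:0
level(E) = 1

Answer: 1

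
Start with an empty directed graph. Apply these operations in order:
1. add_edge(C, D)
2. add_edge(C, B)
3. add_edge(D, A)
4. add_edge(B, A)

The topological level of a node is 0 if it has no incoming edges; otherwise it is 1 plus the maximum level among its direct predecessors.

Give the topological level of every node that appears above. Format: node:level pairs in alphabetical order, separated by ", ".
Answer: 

Op 1: add_edge(C, D). Edges now: 1
Op 2: add_edge(C, B). Edges now: 2
Op 3: add_edge(D, A). Edges now: 3
Op 4: add_edge(B, A). Edges now: 4
Compute levels (Kahn BFS):
  sources (in-degree 0): C
  process C: level=0
    C->B: in-degree(B)=0, level(B)=1, enqueue
    C->D: in-degree(D)=0, level(D)=1, enqueue
  process B: level=1
    B->A: in-degree(A)=1, level(A)>=2
  process D: level=1
    D->A: in-degree(A)=0, level(A)=2, enqueue
  process A: level=2
All levels: A:2, B:1, C:0, D:1

Answer: A:2, B:1, C:0, D:1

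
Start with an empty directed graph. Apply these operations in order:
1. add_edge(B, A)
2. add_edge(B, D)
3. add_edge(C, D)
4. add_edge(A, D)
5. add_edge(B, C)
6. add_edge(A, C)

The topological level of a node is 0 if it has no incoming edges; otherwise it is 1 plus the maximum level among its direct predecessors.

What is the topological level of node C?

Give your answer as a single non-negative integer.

Op 1: add_edge(B, A). Edges now: 1
Op 2: add_edge(B, D). Edges now: 2
Op 3: add_edge(C, D). Edges now: 3
Op 4: add_edge(A, D). Edges now: 4
Op 5: add_edge(B, C). Edges now: 5
Op 6: add_edge(A, C). Edges now: 6
Compute levels (Kahn BFS):
  sources (in-degree 0): B
  process B: level=0
    B->A: in-degree(A)=0, level(A)=1, enqueue
    B->C: in-degree(C)=1, level(C)>=1
    B->D: in-degree(D)=2, level(D)>=1
  process A: level=1
    A->C: in-degree(C)=0, level(C)=2, enqueue
    A->D: in-degree(D)=1, level(D)>=2
  process C: level=2
    C->D: in-degree(D)=0, level(D)=3, enqueue
  process D: level=3
All levels: A:1, B:0, C:2, D:3
level(C) = 2

Answer: 2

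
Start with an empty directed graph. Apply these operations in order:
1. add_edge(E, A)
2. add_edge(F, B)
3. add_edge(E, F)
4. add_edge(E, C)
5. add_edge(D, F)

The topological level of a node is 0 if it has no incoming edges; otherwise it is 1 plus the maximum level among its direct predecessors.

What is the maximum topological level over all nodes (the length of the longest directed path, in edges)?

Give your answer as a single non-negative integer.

Answer: 2

Derivation:
Op 1: add_edge(E, A). Edges now: 1
Op 2: add_edge(F, B). Edges now: 2
Op 3: add_edge(E, F). Edges now: 3
Op 4: add_edge(E, C). Edges now: 4
Op 5: add_edge(D, F). Edges now: 5
Compute levels (Kahn BFS):
  sources (in-degree 0): D, E
  process D: level=0
    D->F: in-degree(F)=1, level(F)>=1
  process E: level=0
    E->A: in-degree(A)=0, level(A)=1, enqueue
    E->C: in-degree(C)=0, level(C)=1, enqueue
    E->F: in-degree(F)=0, level(F)=1, enqueue
  process A: level=1
  process C: level=1
  process F: level=1
    F->B: in-degree(B)=0, level(B)=2, enqueue
  process B: level=2
All levels: A:1, B:2, C:1, D:0, E:0, F:1
max level = 2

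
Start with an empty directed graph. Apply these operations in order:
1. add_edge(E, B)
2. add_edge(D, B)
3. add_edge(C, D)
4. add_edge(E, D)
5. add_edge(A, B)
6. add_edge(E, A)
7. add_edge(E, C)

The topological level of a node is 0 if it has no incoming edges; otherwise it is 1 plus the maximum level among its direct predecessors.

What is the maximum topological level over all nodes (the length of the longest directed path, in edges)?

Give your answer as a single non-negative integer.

Answer: 3

Derivation:
Op 1: add_edge(E, B). Edges now: 1
Op 2: add_edge(D, B). Edges now: 2
Op 3: add_edge(C, D). Edges now: 3
Op 4: add_edge(E, D). Edges now: 4
Op 5: add_edge(A, B). Edges now: 5
Op 6: add_edge(E, A). Edges now: 6
Op 7: add_edge(E, C). Edges now: 7
Compute levels (Kahn BFS):
  sources (in-degree 0): E
  process E: level=0
    E->A: in-degree(A)=0, level(A)=1, enqueue
    E->B: in-degree(B)=2, level(B)>=1
    E->C: in-degree(C)=0, level(C)=1, enqueue
    E->D: in-degree(D)=1, level(D)>=1
  process A: level=1
    A->B: in-degree(B)=1, level(B)>=2
  process C: level=1
    C->D: in-degree(D)=0, level(D)=2, enqueue
  process D: level=2
    D->B: in-degree(B)=0, level(B)=3, enqueue
  process B: level=3
All levels: A:1, B:3, C:1, D:2, E:0
max level = 3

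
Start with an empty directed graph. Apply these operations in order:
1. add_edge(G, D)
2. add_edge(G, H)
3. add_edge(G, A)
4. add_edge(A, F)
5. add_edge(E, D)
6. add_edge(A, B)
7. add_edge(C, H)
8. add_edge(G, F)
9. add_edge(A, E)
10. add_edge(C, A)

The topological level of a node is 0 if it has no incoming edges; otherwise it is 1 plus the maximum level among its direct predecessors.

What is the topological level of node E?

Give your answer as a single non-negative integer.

Answer: 2

Derivation:
Op 1: add_edge(G, D). Edges now: 1
Op 2: add_edge(G, H). Edges now: 2
Op 3: add_edge(G, A). Edges now: 3
Op 4: add_edge(A, F). Edges now: 4
Op 5: add_edge(E, D). Edges now: 5
Op 6: add_edge(A, B). Edges now: 6
Op 7: add_edge(C, H). Edges now: 7
Op 8: add_edge(G, F). Edges now: 8
Op 9: add_edge(A, E). Edges now: 9
Op 10: add_edge(C, A). Edges now: 10
Compute levels (Kahn BFS):
  sources (in-degree 0): C, G
  process C: level=0
    C->A: in-degree(A)=1, level(A)>=1
    C->H: in-degree(H)=1, level(H)>=1
  process G: level=0
    G->A: in-degree(A)=0, level(A)=1, enqueue
    G->D: in-degree(D)=1, level(D)>=1
    G->F: in-degree(F)=1, level(F)>=1
    G->H: in-degree(H)=0, level(H)=1, enqueue
  process A: level=1
    A->B: in-degree(B)=0, level(B)=2, enqueue
    A->E: in-degree(E)=0, level(E)=2, enqueue
    A->F: in-degree(F)=0, level(F)=2, enqueue
  process H: level=1
  process B: level=2
  process E: level=2
    E->D: in-degree(D)=0, level(D)=3, enqueue
  process F: level=2
  process D: level=3
All levels: A:1, B:2, C:0, D:3, E:2, F:2, G:0, H:1
level(E) = 2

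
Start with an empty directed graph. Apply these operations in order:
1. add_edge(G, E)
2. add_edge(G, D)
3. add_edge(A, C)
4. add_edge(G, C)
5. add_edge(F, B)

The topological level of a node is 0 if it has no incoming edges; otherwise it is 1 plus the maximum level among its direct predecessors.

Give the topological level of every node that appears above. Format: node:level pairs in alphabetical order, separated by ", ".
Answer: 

Op 1: add_edge(G, E). Edges now: 1
Op 2: add_edge(G, D). Edges now: 2
Op 3: add_edge(A, C). Edges now: 3
Op 4: add_edge(G, C). Edges now: 4
Op 5: add_edge(F, B). Edges now: 5
Compute levels (Kahn BFS):
  sources (in-degree 0): A, F, G
  process A: level=0
    A->C: in-degree(C)=1, level(C)>=1
  process F: level=0
    F->B: in-degree(B)=0, level(B)=1, enqueue
  process G: level=0
    G->C: in-degree(C)=0, level(C)=1, enqueue
    G->D: in-degree(D)=0, level(D)=1, enqueue
    G->E: in-degree(E)=0, level(E)=1, enqueue
  process B: level=1
  process C: level=1
  process D: level=1
  process E: level=1
All levels: A:0, B:1, C:1, D:1, E:1, F:0, G:0

Answer: A:0, B:1, C:1, D:1, E:1, F:0, G:0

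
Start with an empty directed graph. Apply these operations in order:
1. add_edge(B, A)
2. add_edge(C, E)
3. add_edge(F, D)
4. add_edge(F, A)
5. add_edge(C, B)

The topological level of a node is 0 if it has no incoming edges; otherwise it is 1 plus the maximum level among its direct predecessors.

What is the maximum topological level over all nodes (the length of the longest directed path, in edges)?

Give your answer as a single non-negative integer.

Op 1: add_edge(B, A). Edges now: 1
Op 2: add_edge(C, E). Edges now: 2
Op 3: add_edge(F, D). Edges now: 3
Op 4: add_edge(F, A). Edges now: 4
Op 5: add_edge(C, B). Edges now: 5
Compute levels (Kahn BFS):
  sources (in-degree 0): C, F
  process C: level=0
    C->B: in-degree(B)=0, level(B)=1, enqueue
    C->E: in-degree(E)=0, level(E)=1, enqueue
  process F: level=0
    F->A: in-degree(A)=1, level(A)>=1
    F->D: in-degree(D)=0, level(D)=1, enqueue
  process B: level=1
    B->A: in-degree(A)=0, level(A)=2, enqueue
  process E: level=1
  process D: level=1
  process A: level=2
All levels: A:2, B:1, C:0, D:1, E:1, F:0
max level = 2

Answer: 2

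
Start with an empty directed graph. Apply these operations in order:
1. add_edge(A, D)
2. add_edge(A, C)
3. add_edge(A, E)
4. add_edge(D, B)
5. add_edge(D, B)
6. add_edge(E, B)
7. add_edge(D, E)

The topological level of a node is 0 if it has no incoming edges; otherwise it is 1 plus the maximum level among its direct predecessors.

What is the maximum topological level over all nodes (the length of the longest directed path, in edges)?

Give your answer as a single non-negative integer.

Answer: 3

Derivation:
Op 1: add_edge(A, D). Edges now: 1
Op 2: add_edge(A, C). Edges now: 2
Op 3: add_edge(A, E). Edges now: 3
Op 4: add_edge(D, B). Edges now: 4
Op 5: add_edge(D, B) (duplicate, no change). Edges now: 4
Op 6: add_edge(E, B). Edges now: 5
Op 7: add_edge(D, E). Edges now: 6
Compute levels (Kahn BFS):
  sources (in-degree 0): A
  process A: level=0
    A->C: in-degree(C)=0, level(C)=1, enqueue
    A->D: in-degree(D)=0, level(D)=1, enqueue
    A->E: in-degree(E)=1, level(E)>=1
  process C: level=1
  process D: level=1
    D->B: in-degree(B)=1, level(B)>=2
    D->E: in-degree(E)=0, level(E)=2, enqueue
  process E: level=2
    E->B: in-degree(B)=0, level(B)=3, enqueue
  process B: level=3
All levels: A:0, B:3, C:1, D:1, E:2
max level = 3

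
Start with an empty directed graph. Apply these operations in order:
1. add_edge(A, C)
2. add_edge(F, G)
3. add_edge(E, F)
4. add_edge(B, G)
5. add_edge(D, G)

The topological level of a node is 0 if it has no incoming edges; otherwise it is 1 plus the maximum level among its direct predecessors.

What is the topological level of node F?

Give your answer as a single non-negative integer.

Op 1: add_edge(A, C). Edges now: 1
Op 2: add_edge(F, G). Edges now: 2
Op 3: add_edge(E, F). Edges now: 3
Op 4: add_edge(B, G). Edges now: 4
Op 5: add_edge(D, G). Edges now: 5
Compute levels (Kahn BFS):
  sources (in-degree 0): A, B, D, E
  process A: level=0
    A->C: in-degree(C)=0, level(C)=1, enqueue
  process B: level=0
    B->G: in-degree(G)=2, level(G)>=1
  process D: level=0
    D->G: in-degree(G)=1, level(G)>=1
  process E: level=0
    E->F: in-degree(F)=0, level(F)=1, enqueue
  process C: level=1
  process F: level=1
    F->G: in-degree(G)=0, level(G)=2, enqueue
  process G: level=2
All levels: A:0, B:0, C:1, D:0, E:0, F:1, G:2
level(F) = 1

Answer: 1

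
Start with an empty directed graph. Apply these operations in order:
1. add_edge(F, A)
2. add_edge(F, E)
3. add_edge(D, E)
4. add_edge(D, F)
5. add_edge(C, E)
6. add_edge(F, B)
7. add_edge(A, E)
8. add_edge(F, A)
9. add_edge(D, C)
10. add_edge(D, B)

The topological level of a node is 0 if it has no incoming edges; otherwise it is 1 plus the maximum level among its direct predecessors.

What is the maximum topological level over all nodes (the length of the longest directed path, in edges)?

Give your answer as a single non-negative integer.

Answer: 3

Derivation:
Op 1: add_edge(F, A). Edges now: 1
Op 2: add_edge(F, E). Edges now: 2
Op 3: add_edge(D, E). Edges now: 3
Op 4: add_edge(D, F). Edges now: 4
Op 5: add_edge(C, E). Edges now: 5
Op 6: add_edge(F, B). Edges now: 6
Op 7: add_edge(A, E). Edges now: 7
Op 8: add_edge(F, A) (duplicate, no change). Edges now: 7
Op 9: add_edge(D, C). Edges now: 8
Op 10: add_edge(D, B). Edges now: 9
Compute levels (Kahn BFS):
  sources (in-degree 0): D
  process D: level=0
    D->B: in-degree(B)=1, level(B)>=1
    D->C: in-degree(C)=0, level(C)=1, enqueue
    D->E: in-degree(E)=3, level(E)>=1
    D->F: in-degree(F)=0, level(F)=1, enqueue
  process C: level=1
    C->E: in-degree(E)=2, level(E)>=2
  process F: level=1
    F->A: in-degree(A)=0, level(A)=2, enqueue
    F->B: in-degree(B)=0, level(B)=2, enqueue
    F->E: in-degree(E)=1, level(E)>=2
  process A: level=2
    A->E: in-degree(E)=0, level(E)=3, enqueue
  process B: level=2
  process E: level=3
All levels: A:2, B:2, C:1, D:0, E:3, F:1
max level = 3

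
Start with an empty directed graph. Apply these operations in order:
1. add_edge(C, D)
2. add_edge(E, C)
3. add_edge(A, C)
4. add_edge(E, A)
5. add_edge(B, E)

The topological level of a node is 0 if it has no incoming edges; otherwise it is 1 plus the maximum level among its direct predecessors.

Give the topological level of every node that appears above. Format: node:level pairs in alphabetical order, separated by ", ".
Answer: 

Op 1: add_edge(C, D). Edges now: 1
Op 2: add_edge(E, C). Edges now: 2
Op 3: add_edge(A, C). Edges now: 3
Op 4: add_edge(E, A). Edges now: 4
Op 5: add_edge(B, E). Edges now: 5
Compute levels (Kahn BFS):
  sources (in-degree 0): B
  process B: level=0
    B->E: in-degree(E)=0, level(E)=1, enqueue
  process E: level=1
    E->A: in-degree(A)=0, level(A)=2, enqueue
    E->C: in-degree(C)=1, level(C)>=2
  process A: level=2
    A->C: in-degree(C)=0, level(C)=3, enqueue
  process C: level=3
    C->D: in-degree(D)=0, level(D)=4, enqueue
  process D: level=4
All levels: A:2, B:0, C:3, D:4, E:1

Answer: A:2, B:0, C:3, D:4, E:1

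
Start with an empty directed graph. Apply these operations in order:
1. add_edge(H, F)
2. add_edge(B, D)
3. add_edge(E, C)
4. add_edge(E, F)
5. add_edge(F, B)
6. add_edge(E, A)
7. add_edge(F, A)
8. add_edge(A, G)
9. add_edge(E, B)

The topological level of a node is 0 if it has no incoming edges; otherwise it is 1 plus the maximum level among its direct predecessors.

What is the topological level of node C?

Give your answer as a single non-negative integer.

Op 1: add_edge(H, F). Edges now: 1
Op 2: add_edge(B, D). Edges now: 2
Op 3: add_edge(E, C). Edges now: 3
Op 4: add_edge(E, F). Edges now: 4
Op 5: add_edge(F, B). Edges now: 5
Op 6: add_edge(E, A). Edges now: 6
Op 7: add_edge(F, A). Edges now: 7
Op 8: add_edge(A, G). Edges now: 8
Op 9: add_edge(E, B). Edges now: 9
Compute levels (Kahn BFS):
  sources (in-degree 0): E, H
  process E: level=0
    E->A: in-degree(A)=1, level(A)>=1
    E->B: in-degree(B)=1, level(B)>=1
    E->C: in-degree(C)=0, level(C)=1, enqueue
    E->F: in-degree(F)=1, level(F)>=1
  process H: level=0
    H->F: in-degree(F)=0, level(F)=1, enqueue
  process C: level=1
  process F: level=1
    F->A: in-degree(A)=0, level(A)=2, enqueue
    F->B: in-degree(B)=0, level(B)=2, enqueue
  process A: level=2
    A->G: in-degree(G)=0, level(G)=3, enqueue
  process B: level=2
    B->D: in-degree(D)=0, level(D)=3, enqueue
  process G: level=3
  process D: level=3
All levels: A:2, B:2, C:1, D:3, E:0, F:1, G:3, H:0
level(C) = 1

Answer: 1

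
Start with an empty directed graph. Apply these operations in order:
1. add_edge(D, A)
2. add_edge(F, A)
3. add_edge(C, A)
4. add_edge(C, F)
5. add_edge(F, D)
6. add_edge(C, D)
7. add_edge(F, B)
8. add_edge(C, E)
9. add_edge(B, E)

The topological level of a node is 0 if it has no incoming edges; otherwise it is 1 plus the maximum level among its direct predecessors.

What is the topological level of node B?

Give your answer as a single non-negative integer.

Answer: 2

Derivation:
Op 1: add_edge(D, A). Edges now: 1
Op 2: add_edge(F, A). Edges now: 2
Op 3: add_edge(C, A). Edges now: 3
Op 4: add_edge(C, F). Edges now: 4
Op 5: add_edge(F, D). Edges now: 5
Op 6: add_edge(C, D). Edges now: 6
Op 7: add_edge(F, B). Edges now: 7
Op 8: add_edge(C, E). Edges now: 8
Op 9: add_edge(B, E). Edges now: 9
Compute levels (Kahn BFS):
  sources (in-degree 0): C
  process C: level=0
    C->A: in-degree(A)=2, level(A)>=1
    C->D: in-degree(D)=1, level(D)>=1
    C->E: in-degree(E)=1, level(E)>=1
    C->F: in-degree(F)=0, level(F)=1, enqueue
  process F: level=1
    F->A: in-degree(A)=1, level(A)>=2
    F->B: in-degree(B)=0, level(B)=2, enqueue
    F->D: in-degree(D)=0, level(D)=2, enqueue
  process B: level=2
    B->E: in-degree(E)=0, level(E)=3, enqueue
  process D: level=2
    D->A: in-degree(A)=0, level(A)=3, enqueue
  process E: level=3
  process A: level=3
All levels: A:3, B:2, C:0, D:2, E:3, F:1
level(B) = 2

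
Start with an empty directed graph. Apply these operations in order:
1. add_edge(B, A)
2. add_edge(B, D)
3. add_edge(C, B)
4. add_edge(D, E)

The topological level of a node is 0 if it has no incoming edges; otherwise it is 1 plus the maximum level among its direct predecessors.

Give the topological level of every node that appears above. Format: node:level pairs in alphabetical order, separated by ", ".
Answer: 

Op 1: add_edge(B, A). Edges now: 1
Op 2: add_edge(B, D). Edges now: 2
Op 3: add_edge(C, B). Edges now: 3
Op 4: add_edge(D, E). Edges now: 4
Compute levels (Kahn BFS):
  sources (in-degree 0): C
  process C: level=0
    C->B: in-degree(B)=0, level(B)=1, enqueue
  process B: level=1
    B->A: in-degree(A)=0, level(A)=2, enqueue
    B->D: in-degree(D)=0, level(D)=2, enqueue
  process A: level=2
  process D: level=2
    D->E: in-degree(E)=0, level(E)=3, enqueue
  process E: level=3
All levels: A:2, B:1, C:0, D:2, E:3

Answer: A:2, B:1, C:0, D:2, E:3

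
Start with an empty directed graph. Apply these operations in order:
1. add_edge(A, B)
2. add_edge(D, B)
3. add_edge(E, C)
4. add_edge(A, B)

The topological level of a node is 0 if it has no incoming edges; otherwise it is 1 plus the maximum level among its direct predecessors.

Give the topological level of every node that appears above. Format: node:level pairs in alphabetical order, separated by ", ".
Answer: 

Answer: A:0, B:1, C:1, D:0, E:0

Derivation:
Op 1: add_edge(A, B). Edges now: 1
Op 2: add_edge(D, B). Edges now: 2
Op 3: add_edge(E, C). Edges now: 3
Op 4: add_edge(A, B) (duplicate, no change). Edges now: 3
Compute levels (Kahn BFS):
  sources (in-degree 0): A, D, E
  process A: level=0
    A->B: in-degree(B)=1, level(B)>=1
  process D: level=0
    D->B: in-degree(B)=0, level(B)=1, enqueue
  process E: level=0
    E->C: in-degree(C)=0, level(C)=1, enqueue
  process B: level=1
  process C: level=1
All levels: A:0, B:1, C:1, D:0, E:0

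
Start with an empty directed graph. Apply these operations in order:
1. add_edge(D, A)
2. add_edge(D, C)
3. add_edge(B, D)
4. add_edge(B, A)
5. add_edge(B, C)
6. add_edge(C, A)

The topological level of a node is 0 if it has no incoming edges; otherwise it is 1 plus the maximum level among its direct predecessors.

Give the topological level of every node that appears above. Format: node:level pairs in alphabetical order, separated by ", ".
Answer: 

Op 1: add_edge(D, A). Edges now: 1
Op 2: add_edge(D, C). Edges now: 2
Op 3: add_edge(B, D). Edges now: 3
Op 4: add_edge(B, A). Edges now: 4
Op 5: add_edge(B, C). Edges now: 5
Op 6: add_edge(C, A). Edges now: 6
Compute levels (Kahn BFS):
  sources (in-degree 0): B
  process B: level=0
    B->A: in-degree(A)=2, level(A)>=1
    B->C: in-degree(C)=1, level(C)>=1
    B->D: in-degree(D)=0, level(D)=1, enqueue
  process D: level=1
    D->A: in-degree(A)=1, level(A)>=2
    D->C: in-degree(C)=0, level(C)=2, enqueue
  process C: level=2
    C->A: in-degree(A)=0, level(A)=3, enqueue
  process A: level=3
All levels: A:3, B:0, C:2, D:1

Answer: A:3, B:0, C:2, D:1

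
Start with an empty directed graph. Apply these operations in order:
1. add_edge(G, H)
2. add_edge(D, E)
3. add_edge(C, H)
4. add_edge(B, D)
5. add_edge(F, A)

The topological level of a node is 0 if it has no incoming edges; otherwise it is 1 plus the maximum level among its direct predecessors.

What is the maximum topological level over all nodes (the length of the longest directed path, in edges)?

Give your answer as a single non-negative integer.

Answer: 2

Derivation:
Op 1: add_edge(G, H). Edges now: 1
Op 2: add_edge(D, E). Edges now: 2
Op 3: add_edge(C, H). Edges now: 3
Op 4: add_edge(B, D). Edges now: 4
Op 5: add_edge(F, A). Edges now: 5
Compute levels (Kahn BFS):
  sources (in-degree 0): B, C, F, G
  process B: level=0
    B->D: in-degree(D)=0, level(D)=1, enqueue
  process C: level=0
    C->H: in-degree(H)=1, level(H)>=1
  process F: level=0
    F->A: in-degree(A)=0, level(A)=1, enqueue
  process G: level=0
    G->H: in-degree(H)=0, level(H)=1, enqueue
  process D: level=1
    D->E: in-degree(E)=0, level(E)=2, enqueue
  process A: level=1
  process H: level=1
  process E: level=2
All levels: A:1, B:0, C:0, D:1, E:2, F:0, G:0, H:1
max level = 2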